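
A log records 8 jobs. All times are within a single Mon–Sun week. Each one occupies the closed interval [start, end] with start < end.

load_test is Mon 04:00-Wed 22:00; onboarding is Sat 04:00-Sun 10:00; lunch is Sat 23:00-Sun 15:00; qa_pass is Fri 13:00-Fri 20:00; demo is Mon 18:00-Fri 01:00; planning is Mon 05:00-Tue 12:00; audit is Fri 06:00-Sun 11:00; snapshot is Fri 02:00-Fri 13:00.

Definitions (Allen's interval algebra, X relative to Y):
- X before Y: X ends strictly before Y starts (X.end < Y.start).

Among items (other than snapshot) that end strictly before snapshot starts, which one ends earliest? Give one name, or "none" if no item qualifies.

Target snapshot = [Fri 02:00, Fri 13:00].
audit [Fri 06:00, Sun 11:00] → overlapped-by → excluded.
demo [Mon 18:00, Fri 01:00] → before → candidate.
load_test [Mon 04:00, Wed 22:00] → before → candidate.
lunch [Sat 23:00, Sun 15:00] → after → excluded.
onboarding [Sat 04:00, Sun 10:00] → after → excluded.
planning [Mon 05:00, Tue 12:00] → before → candidate.
qa_pass [Fri 13:00, Fri 20:00] → met-by → excluded.
Among candidates, earliest end is Tue 12:00 → planning.

planning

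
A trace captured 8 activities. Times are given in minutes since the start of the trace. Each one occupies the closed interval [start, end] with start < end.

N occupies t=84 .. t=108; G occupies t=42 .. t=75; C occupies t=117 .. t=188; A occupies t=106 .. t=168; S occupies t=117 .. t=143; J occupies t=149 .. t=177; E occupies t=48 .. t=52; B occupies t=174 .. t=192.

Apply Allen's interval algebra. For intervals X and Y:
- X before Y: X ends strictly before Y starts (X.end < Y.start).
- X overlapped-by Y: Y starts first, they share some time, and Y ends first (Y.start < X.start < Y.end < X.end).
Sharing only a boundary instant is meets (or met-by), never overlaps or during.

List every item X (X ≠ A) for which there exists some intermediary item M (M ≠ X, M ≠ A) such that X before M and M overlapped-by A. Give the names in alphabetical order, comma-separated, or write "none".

Target A = [t=106, t=168].
Intermediaries M with M overlapped-by A: C, J.
Via C — items with X before C: E, G, N.
Via J — items with X before J: E, G, N, S.
Union: E, G, N, S.

E, G, N, S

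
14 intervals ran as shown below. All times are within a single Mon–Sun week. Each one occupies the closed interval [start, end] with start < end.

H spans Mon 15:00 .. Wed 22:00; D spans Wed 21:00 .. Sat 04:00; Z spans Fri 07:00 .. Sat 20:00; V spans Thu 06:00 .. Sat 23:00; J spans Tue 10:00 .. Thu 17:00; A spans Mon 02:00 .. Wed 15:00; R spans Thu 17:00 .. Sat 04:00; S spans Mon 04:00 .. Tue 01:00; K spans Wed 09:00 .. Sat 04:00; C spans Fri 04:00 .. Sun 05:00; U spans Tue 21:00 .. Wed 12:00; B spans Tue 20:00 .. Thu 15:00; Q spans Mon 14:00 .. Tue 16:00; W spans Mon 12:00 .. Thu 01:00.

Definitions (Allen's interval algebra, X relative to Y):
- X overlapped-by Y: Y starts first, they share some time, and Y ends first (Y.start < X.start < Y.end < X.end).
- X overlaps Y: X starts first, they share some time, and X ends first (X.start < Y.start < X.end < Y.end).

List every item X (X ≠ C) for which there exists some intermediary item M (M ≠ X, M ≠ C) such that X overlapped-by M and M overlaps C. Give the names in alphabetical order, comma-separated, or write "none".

V, Z

Target C = [Fri 04:00, Sun 05:00].
Intermediaries M with M overlaps C: D, K, R, V.
Via D — items with X overlapped-by D: V, Z.
Via K — items with X overlapped-by K: V, Z.
Via R — items with X overlapped-by R: Z.
Via V — items with X overlapped-by V: none.
Union: V, Z.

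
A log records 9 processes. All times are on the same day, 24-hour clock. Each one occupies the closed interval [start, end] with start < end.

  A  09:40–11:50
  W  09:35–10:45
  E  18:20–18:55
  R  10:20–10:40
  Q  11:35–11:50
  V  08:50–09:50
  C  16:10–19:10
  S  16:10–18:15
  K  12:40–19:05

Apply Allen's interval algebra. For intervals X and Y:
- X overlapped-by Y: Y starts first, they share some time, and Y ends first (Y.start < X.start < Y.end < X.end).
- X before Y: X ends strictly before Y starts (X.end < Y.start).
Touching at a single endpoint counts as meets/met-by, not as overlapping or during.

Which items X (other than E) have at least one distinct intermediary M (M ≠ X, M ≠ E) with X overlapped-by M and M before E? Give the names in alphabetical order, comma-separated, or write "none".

A, W

Target E = [18:20, 18:55].
Intermediaries M with M before E: A, Q, R, S, V, W.
Via A — items with X overlapped-by A: none.
Via Q — items with X overlapped-by Q: none.
Via R — items with X overlapped-by R: none.
Via S — items with X overlapped-by S: none.
Via V — items with X overlapped-by V: A, W.
Via W — items with X overlapped-by W: A.
Union: A, W.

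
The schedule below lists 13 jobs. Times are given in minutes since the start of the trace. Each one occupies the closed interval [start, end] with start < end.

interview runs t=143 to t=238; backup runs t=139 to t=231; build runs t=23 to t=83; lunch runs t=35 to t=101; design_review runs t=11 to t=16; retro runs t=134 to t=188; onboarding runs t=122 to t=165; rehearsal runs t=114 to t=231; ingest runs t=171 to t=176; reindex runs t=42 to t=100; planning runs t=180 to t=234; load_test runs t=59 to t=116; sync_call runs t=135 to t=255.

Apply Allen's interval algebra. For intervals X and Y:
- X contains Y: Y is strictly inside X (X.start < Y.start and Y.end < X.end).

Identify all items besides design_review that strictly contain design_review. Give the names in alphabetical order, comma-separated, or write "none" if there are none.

Target design_review = [t=11, t=16].
backup [t=139, t=231] → after → no.
build [t=23, t=83] → after → no.
ingest [t=171, t=176] → after → no.
interview [t=143, t=238] → after → no.
load_test [t=59, t=116] → after → no.
lunch [t=35, t=101] → after → no.
onboarding [t=122, t=165] → after → no.
planning [t=180, t=234] → after → no.
rehearsal [t=114, t=231] → after → no.
reindex [t=42, t=100] → after → no.
retro [t=134, t=188] → after → no.
sync_call [t=135, t=255] → after → no.
Result: none.

none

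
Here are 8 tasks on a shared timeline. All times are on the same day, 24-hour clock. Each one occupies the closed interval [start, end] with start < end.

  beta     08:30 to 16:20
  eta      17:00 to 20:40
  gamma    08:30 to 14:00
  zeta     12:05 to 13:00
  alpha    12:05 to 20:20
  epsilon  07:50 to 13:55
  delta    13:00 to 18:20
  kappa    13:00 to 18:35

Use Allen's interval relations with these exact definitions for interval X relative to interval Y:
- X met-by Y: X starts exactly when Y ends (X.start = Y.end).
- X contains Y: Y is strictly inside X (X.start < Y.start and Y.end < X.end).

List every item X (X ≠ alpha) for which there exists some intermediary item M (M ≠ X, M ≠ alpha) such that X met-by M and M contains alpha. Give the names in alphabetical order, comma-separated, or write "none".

none

Target alpha = [12:05, 20:20].
Intermediaries M with M contains alpha: none.
Union: none.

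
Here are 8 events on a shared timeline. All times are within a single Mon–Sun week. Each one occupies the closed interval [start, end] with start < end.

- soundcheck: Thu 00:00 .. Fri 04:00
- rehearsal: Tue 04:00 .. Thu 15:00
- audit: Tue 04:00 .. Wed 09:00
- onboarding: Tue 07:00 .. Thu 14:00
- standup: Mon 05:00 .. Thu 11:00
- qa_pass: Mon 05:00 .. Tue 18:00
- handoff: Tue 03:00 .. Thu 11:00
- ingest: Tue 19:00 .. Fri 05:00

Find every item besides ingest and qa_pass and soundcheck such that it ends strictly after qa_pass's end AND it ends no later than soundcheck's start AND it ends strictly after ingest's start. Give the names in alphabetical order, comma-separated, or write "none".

audit

Conditions: its end is strictly after qa_pass's end (X.end > Tue 18:00) AND its end is no later than soundcheck's start (X.end <= Thu 00:00) AND its end is strictly after ingest's start (X.end > Tue 19:00).
audit: end Wed 09:00 > Tue 18:00? ✓; end Wed 09:00 <= Thu 00:00? ✓; end Wed 09:00 > Tue 19:00? ✓ → yes.
handoff: end Thu 11:00 > Tue 18:00? ✓; end Thu 11:00 <= Thu 00:00? ✗; end Thu 11:00 > Tue 19:00? ✓ → no.
onboarding: end Thu 14:00 > Tue 18:00? ✓; end Thu 14:00 <= Thu 00:00? ✗; end Thu 14:00 > Tue 19:00? ✓ → no.
rehearsal: end Thu 15:00 > Tue 18:00? ✓; end Thu 15:00 <= Thu 00:00? ✗; end Thu 15:00 > Tue 19:00? ✓ → no.
standup: end Thu 11:00 > Tue 18:00? ✓; end Thu 11:00 <= Thu 00:00? ✗; end Thu 11:00 > Tue 19:00? ✓ → no.
Result: audit.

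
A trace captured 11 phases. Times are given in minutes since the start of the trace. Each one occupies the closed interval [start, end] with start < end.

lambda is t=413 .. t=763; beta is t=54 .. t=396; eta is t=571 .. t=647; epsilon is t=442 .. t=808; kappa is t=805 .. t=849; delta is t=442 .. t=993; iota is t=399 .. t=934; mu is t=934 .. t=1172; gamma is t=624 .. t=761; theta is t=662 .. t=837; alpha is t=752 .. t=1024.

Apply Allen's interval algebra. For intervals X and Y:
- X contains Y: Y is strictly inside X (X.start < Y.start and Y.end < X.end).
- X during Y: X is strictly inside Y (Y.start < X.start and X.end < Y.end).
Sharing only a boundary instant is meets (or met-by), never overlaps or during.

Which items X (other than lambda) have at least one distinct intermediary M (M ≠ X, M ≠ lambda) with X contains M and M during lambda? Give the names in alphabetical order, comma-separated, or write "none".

delta, epsilon, iota

Target lambda = [t=413, t=763].
Intermediaries M with M during lambda: eta, gamma.
Via eta — items with X contains eta: delta, epsilon, iota.
Via gamma — items with X contains gamma: delta, epsilon, iota.
Union: delta, epsilon, iota.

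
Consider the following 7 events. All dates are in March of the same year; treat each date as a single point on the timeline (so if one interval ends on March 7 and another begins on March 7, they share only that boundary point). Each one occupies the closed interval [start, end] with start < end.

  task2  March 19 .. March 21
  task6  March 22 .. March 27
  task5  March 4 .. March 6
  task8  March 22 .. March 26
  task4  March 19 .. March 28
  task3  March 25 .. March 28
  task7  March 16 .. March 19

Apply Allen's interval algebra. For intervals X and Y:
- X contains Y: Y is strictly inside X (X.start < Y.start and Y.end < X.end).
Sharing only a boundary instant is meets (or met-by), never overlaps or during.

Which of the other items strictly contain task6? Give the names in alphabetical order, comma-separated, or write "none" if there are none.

Target task6 = [March 22, March 27].
task2 [March 19, March 21] → before → no.
task3 [March 25, March 28] → overlapped-by → no.
task4 [March 19, March 28] → contains → yes.
task5 [March 4, March 6] → before → no.
task7 [March 16, March 19] → before → no.
task8 [March 22, March 26] → starts → no.
Result: task4.

task4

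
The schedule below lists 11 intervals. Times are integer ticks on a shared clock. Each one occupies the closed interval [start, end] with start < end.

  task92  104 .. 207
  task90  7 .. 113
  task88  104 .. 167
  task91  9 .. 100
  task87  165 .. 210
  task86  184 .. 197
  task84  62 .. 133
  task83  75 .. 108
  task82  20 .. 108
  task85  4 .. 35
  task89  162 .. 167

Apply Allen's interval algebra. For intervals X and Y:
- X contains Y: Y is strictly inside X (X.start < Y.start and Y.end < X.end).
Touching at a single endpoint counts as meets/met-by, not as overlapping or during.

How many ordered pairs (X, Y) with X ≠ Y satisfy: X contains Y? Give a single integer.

Checking all 110 ordered pairs for relation 'contains'; matching pairs in alphabetical order:
(task84, task83): task84 contains task83 ✓
(task87, task86): task87 contains task86 ✓
(task90, task82): task90 contains task82 ✓
(task90, task83): task90 contains task83 ✓
(task90, task91): task90 contains task91 ✓
(task92, task86): task92 contains task86 ✓
(task92, task89): task92 contains task89 ✓
Count: 7.

7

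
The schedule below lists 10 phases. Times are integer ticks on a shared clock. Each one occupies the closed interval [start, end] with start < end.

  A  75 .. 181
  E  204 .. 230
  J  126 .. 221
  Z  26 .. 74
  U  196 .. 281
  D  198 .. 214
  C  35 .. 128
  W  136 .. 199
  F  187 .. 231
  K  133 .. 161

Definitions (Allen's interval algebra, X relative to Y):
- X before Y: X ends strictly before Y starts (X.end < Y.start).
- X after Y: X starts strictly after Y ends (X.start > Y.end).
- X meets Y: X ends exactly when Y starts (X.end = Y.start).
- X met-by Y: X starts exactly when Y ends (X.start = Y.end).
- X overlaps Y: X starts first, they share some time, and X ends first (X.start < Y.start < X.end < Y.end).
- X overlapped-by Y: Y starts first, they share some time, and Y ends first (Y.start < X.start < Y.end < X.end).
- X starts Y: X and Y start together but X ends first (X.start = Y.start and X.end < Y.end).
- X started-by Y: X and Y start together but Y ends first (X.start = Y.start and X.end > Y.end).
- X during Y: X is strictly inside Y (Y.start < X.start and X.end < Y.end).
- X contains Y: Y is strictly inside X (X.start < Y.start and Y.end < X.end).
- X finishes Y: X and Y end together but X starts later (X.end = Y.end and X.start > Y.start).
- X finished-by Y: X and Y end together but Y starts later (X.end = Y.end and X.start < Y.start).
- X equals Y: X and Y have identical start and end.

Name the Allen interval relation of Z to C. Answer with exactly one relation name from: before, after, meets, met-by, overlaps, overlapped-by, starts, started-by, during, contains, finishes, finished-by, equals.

Z = [26, 74]; C = [35, 128].
Compare endpoints: Z.start < C.start, Z.start < C.end, Z.end > C.start, Z.end < C.end.
That pattern is 'overlaps'.

overlaps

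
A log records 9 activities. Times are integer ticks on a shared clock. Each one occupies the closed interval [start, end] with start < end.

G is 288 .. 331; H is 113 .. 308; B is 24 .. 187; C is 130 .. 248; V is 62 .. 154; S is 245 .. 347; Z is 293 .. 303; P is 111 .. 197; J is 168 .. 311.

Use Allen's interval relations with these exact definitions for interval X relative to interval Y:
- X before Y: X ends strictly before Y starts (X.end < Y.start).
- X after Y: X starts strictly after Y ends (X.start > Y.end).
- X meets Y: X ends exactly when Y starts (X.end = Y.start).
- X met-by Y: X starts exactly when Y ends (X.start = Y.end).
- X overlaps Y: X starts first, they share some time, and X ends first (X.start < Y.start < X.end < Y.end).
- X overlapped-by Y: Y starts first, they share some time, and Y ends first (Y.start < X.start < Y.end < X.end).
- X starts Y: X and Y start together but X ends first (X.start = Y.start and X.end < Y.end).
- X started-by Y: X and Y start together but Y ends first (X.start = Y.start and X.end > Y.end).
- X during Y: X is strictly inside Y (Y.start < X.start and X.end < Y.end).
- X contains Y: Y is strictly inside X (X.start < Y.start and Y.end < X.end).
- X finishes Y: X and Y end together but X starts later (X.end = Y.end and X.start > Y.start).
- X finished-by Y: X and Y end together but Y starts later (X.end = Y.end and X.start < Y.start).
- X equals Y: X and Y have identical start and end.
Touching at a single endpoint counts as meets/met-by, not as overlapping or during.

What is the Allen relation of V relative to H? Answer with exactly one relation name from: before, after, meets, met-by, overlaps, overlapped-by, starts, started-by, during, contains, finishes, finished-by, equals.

V = [62, 154]; H = [113, 308].
Compare endpoints: V.start < H.start, V.start < H.end, V.end > H.start, V.end < H.end.
That pattern is 'overlaps'.

overlaps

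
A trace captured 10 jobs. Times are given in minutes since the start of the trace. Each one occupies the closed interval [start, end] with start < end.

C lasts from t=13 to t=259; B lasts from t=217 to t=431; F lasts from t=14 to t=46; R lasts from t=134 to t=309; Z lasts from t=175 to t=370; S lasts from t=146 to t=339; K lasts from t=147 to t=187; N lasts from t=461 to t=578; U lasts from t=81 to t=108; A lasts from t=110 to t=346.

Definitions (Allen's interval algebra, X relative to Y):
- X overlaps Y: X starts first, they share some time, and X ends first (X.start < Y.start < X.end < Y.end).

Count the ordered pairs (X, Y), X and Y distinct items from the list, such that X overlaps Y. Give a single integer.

14

Checking all 90 ordered pairs for relation 'overlaps'; matching pairs in alphabetical order:
(A, B): A overlaps B ✓
(A, Z): A overlaps Z ✓
(C, A): C overlaps A ✓
(C, B): C overlaps B ✓
(C, R): C overlaps R ✓
(C, S): C overlaps S ✓
(C, Z): C overlaps Z ✓
(K, Z): K overlaps Z ✓
(R, B): R overlaps B ✓
(R, S): R overlaps S ✓
(R, Z): R overlaps Z ✓
(S, B): S overlaps B ✓
(S, Z): S overlaps Z ✓
(Z, B): Z overlaps B ✓
Count: 14.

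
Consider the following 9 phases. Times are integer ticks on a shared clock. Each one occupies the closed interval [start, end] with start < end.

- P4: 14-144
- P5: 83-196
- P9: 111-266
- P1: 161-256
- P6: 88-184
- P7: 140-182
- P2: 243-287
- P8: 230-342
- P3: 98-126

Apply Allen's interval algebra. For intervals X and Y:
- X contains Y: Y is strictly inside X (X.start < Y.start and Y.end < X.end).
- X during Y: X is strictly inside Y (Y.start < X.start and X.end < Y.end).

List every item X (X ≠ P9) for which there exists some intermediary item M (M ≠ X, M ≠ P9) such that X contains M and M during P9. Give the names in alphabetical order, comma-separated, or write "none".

Target P9 = [111, 266].
Intermediaries M with M during P9: P1, P7.
Via P1 — items with X contains P1: none.
Via P7 — items with X contains P7: P5, P6.
Union: P5, P6.

P5, P6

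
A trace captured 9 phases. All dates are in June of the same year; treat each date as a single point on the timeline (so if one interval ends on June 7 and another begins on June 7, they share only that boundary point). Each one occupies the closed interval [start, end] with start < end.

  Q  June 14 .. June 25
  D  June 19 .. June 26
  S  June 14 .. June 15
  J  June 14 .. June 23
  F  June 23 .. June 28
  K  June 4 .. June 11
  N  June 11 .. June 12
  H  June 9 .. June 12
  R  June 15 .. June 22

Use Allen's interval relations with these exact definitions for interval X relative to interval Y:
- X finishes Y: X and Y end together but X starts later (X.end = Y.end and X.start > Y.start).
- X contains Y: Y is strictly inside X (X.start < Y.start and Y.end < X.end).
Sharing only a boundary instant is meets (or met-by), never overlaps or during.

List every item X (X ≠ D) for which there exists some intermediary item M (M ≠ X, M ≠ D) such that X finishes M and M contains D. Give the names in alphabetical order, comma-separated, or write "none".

Target D = [June 19, June 26].
Intermediaries M with M contains D: none.
Union: none.

none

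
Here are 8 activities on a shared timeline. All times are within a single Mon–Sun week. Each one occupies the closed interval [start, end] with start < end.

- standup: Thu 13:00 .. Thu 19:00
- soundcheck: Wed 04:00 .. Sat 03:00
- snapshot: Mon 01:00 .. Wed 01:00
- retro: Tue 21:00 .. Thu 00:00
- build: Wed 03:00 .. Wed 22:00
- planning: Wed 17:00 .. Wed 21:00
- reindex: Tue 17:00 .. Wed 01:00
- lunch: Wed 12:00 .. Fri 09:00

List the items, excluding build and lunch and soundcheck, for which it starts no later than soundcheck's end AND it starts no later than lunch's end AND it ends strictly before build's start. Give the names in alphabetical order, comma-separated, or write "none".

reindex, snapshot

Conditions: its start is no later than soundcheck's end (X.start <= Sat 03:00) AND its start is no later than lunch's end (X.start <= Fri 09:00) AND its end is strictly before build's start (X.end < Wed 03:00).
planning: start Wed 17:00 <= Sat 03:00? ✓; start Wed 17:00 <= Fri 09:00? ✓; end Wed 21:00 < Wed 03:00? ✗ → no.
reindex: start Tue 17:00 <= Sat 03:00? ✓; start Tue 17:00 <= Fri 09:00? ✓; end Wed 01:00 < Wed 03:00? ✓ → yes.
retro: start Tue 21:00 <= Sat 03:00? ✓; start Tue 21:00 <= Fri 09:00? ✓; end Thu 00:00 < Wed 03:00? ✗ → no.
snapshot: start Mon 01:00 <= Sat 03:00? ✓; start Mon 01:00 <= Fri 09:00? ✓; end Wed 01:00 < Wed 03:00? ✓ → yes.
standup: start Thu 13:00 <= Sat 03:00? ✓; start Thu 13:00 <= Fri 09:00? ✓; end Thu 19:00 < Wed 03:00? ✗ → no.
Result: reindex, snapshot.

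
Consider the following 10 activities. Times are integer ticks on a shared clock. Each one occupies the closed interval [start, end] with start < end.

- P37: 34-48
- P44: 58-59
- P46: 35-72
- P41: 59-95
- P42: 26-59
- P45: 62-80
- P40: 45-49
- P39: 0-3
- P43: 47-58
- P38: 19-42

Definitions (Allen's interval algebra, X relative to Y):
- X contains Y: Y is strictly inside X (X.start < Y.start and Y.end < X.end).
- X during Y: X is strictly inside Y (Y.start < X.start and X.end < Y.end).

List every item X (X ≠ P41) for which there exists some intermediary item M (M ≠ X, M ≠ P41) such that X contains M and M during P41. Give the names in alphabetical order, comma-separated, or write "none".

Target P41 = [59, 95].
Intermediaries M with M during P41: P45.
Via P45 — items with X contains P45: none.
Union: none.

none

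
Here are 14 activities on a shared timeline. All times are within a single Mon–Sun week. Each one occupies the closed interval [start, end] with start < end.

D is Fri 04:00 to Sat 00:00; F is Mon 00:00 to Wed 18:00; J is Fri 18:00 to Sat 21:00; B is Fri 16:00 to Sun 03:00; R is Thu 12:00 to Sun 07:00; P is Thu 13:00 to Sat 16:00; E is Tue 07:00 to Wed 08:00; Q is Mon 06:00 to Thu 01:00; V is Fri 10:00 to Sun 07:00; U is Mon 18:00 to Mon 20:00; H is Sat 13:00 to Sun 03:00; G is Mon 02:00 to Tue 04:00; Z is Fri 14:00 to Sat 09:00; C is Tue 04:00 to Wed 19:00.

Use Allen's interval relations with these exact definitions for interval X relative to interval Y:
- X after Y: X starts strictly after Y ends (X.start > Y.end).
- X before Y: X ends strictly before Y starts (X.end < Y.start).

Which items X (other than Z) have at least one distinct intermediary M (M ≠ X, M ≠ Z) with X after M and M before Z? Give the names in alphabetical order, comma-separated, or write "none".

Target Z = [Fri 14:00, Sat 09:00].
Intermediaries M with M before Z: C, E, F, G, Q, U.
Via C — items with X after C: B, D, H, J, P, R, V.
Via E — items with X after E: B, D, H, J, P, R, V.
Via F — items with X after F: B, D, H, J, P, R, V.
Via G — items with X after G: B, D, E, H, J, P, R, V.
Via Q — items with X after Q: B, D, H, J, P, R, V.
Via U — items with X after U: B, C, D, E, H, J, P, R, V.
Union: B, C, D, E, H, J, P, R, V.

B, C, D, E, H, J, P, R, V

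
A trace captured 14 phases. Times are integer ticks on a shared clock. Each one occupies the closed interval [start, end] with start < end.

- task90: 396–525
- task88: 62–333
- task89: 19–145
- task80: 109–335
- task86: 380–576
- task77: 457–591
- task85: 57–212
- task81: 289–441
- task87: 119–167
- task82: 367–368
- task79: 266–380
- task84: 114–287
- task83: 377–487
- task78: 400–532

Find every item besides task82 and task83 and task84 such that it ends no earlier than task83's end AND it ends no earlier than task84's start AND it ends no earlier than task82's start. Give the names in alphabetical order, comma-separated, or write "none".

task77, task78, task86, task90

Conditions: its end is no earlier than task83's end (X.end >= 487) AND its end is no earlier than task84's start (X.end >= 114) AND its end is no earlier than task82's start (X.end >= 367).
task77: end 591 >= 487? ✓; end 591 >= 114? ✓; end 591 >= 367? ✓ → yes.
task78: end 532 >= 487? ✓; end 532 >= 114? ✓; end 532 >= 367? ✓ → yes.
task79: end 380 >= 487? ✗; end 380 >= 114? ✓; end 380 >= 367? ✓ → no.
task80: end 335 >= 487? ✗; end 335 >= 114? ✓; end 335 >= 367? ✗ → no.
task81: end 441 >= 487? ✗; end 441 >= 114? ✓; end 441 >= 367? ✓ → no.
task85: end 212 >= 487? ✗; end 212 >= 114? ✓; end 212 >= 367? ✗ → no.
task86: end 576 >= 487? ✓; end 576 >= 114? ✓; end 576 >= 367? ✓ → yes.
task87: end 167 >= 487? ✗; end 167 >= 114? ✓; end 167 >= 367? ✗ → no.
task88: end 333 >= 487? ✗; end 333 >= 114? ✓; end 333 >= 367? ✗ → no.
task89: end 145 >= 487? ✗; end 145 >= 114? ✓; end 145 >= 367? ✗ → no.
task90: end 525 >= 487? ✓; end 525 >= 114? ✓; end 525 >= 367? ✓ → yes.
Result: task77, task78, task86, task90.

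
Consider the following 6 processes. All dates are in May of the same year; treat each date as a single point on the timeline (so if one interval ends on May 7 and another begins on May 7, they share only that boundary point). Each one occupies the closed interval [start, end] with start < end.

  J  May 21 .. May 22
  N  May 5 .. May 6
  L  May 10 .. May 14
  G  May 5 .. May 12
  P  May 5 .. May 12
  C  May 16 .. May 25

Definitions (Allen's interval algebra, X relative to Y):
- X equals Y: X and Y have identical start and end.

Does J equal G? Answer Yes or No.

No

J = [May 21, May 22], G = [May 5, May 12].
Actual relation of J to G: after.
Asked whether 'equals' holds → No.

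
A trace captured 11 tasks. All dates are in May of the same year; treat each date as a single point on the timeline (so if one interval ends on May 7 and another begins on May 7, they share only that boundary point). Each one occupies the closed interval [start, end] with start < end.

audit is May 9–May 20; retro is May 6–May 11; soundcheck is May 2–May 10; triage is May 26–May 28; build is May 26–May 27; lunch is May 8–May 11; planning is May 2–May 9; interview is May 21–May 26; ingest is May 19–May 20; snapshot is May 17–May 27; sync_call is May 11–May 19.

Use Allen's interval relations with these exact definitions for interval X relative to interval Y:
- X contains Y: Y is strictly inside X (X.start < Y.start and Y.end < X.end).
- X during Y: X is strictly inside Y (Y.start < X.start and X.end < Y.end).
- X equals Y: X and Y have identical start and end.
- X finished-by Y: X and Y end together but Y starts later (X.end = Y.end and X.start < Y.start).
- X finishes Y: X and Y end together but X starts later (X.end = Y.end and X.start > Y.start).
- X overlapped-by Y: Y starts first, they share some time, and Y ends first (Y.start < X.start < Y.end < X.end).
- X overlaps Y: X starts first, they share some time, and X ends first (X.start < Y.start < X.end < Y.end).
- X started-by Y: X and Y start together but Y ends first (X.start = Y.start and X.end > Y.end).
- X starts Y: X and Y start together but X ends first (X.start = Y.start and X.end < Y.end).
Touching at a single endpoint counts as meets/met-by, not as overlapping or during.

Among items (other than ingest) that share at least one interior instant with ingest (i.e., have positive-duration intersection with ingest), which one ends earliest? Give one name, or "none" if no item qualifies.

audit

Target ingest = [May 19, May 20].
audit [May 9, May 20] → finished-by → candidate.
build [May 26, May 27] → after → excluded.
interview [May 21, May 26] → after → excluded.
lunch [May 8, May 11] → before → excluded.
planning [May 2, May 9] → before → excluded.
retro [May 6, May 11] → before → excluded.
snapshot [May 17, May 27] → contains → candidate.
soundcheck [May 2, May 10] → before → excluded.
sync_call [May 11, May 19] → meets → excluded.
triage [May 26, May 28] → after → excluded.
Among candidates, earliest end is May 20 → audit.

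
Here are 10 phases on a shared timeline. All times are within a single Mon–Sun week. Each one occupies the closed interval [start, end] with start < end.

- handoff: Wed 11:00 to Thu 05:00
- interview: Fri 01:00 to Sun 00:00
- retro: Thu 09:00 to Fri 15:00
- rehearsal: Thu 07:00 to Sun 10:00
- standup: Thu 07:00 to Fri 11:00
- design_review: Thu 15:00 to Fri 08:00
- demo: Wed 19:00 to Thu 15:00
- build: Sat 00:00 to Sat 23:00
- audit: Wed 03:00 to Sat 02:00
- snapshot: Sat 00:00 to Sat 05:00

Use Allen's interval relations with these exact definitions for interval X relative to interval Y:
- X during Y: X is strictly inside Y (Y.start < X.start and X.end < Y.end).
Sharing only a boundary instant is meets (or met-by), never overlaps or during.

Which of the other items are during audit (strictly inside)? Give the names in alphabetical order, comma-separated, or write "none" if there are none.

Target audit = [Wed 03:00, Sat 02:00].
build [Sat 00:00, Sat 23:00] → overlapped-by → no.
demo [Wed 19:00, Thu 15:00] → during → yes.
design_review [Thu 15:00, Fri 08:00] → during → yes.
handoff [Wed 11:00, Thu 05:00] → during → yes.
interview [Fri 01:00, Sun 00:00] → overlapped-by → no.
rehearsal [Thu 07:00, Sun 10:00] → overlapped-by → no.
retro [Thu 09:00, Fri 15:00] → during → yes.
snapshot [Sat 00:00, Sat 05:00] → overlapped-by → no.
standup [Thu 07:00, Fri 11:00] → during → yes.
Result: demo, design_review, handoff, retro, standup.

demo, design_review, handoff, retro, standup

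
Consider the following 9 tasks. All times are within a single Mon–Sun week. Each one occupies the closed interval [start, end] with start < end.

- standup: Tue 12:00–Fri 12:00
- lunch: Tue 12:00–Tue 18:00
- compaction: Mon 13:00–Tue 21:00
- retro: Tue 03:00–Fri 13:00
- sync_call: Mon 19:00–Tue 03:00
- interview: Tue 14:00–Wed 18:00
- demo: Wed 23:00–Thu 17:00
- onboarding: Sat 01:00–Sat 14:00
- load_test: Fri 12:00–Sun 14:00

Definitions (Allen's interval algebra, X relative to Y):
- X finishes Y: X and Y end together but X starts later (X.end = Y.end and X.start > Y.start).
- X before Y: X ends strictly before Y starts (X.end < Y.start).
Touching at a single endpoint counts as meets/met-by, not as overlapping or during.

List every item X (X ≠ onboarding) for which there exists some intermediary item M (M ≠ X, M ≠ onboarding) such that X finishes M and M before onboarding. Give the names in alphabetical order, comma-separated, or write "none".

Target onboarding = [Sat 01:00, Sat 14:00].
Intermediaries M with M before onboarding: compaction, demo, interview, lunch, retro, standup, sync_call.
Via compaction — items with X finishes compaction: none.
Via demo — items with X finishes demo: none.
Via interview — items with X finishes interview: none.
Via lunch — items with X finishes lunch: none.
Via retro — items with X finishes retro: none.
Via standup — items with X finishes standup: none.
Via sync_call — items with X finishes sync_call: none.
Union: none.

none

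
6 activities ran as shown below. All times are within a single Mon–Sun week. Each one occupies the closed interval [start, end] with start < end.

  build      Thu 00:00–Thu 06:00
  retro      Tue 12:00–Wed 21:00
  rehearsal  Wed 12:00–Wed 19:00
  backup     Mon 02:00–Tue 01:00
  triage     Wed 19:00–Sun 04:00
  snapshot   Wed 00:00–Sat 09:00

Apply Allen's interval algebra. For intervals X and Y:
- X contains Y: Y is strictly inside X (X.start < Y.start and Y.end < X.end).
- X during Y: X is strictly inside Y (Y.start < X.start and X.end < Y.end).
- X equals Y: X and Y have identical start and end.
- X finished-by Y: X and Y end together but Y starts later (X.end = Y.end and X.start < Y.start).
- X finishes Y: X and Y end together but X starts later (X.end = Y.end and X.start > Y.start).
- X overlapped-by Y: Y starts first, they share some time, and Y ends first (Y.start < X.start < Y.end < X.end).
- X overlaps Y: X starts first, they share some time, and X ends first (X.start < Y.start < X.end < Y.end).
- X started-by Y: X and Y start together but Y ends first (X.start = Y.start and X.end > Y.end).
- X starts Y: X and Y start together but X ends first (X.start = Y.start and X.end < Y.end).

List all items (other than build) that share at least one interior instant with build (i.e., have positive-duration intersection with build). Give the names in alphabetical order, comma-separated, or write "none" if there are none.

snapshot, triage

Target build = [Thu 00:00, Thu 06:00].
backup [Mon 02:00, Tue 01:00] → before → no.
rehearsal [Wed 12:00, Wed 19:00] → before → no.
retro [Tue 12:00, Wed 21:00] → before → no.
snapshot [Wed 00:00, Sat 09:00] → contains → yes.
triage [Wed 19:00, Sun 04:00] → contains → yes.
Result: snapshot, triage.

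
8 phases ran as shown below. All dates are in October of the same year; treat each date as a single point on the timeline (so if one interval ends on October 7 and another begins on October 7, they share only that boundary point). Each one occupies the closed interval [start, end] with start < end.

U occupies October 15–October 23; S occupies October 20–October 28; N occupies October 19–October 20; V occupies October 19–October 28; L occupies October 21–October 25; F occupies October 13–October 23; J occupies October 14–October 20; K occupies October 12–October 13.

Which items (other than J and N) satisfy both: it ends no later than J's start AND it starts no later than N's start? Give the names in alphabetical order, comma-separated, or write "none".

Conditions: its end is no later than J's start (X.end <= October 14) AND its start is no later than N's start (X.start <= October 19).
F: end October 23 <= October 14? ✗; start October 13 <= October 19? ✓ → no.
K: end October 13 <= October 14? ✓; start October 12 <= October 19? ✓ → yes.
L: end October 25 <= October 14? ✗; start October 21 <= October 19? ✗ → no.
S: end October 28 <= October 14? ✗; start October 20 <= October 19? ✗ → no.
U: end October 23 <= October 14? ✗; start October 15 <= October 19? ✓ → no.
V: end October 28 <= October 14? ✗; start October 19 <= October 19? ✓ → no.
Result: K.

K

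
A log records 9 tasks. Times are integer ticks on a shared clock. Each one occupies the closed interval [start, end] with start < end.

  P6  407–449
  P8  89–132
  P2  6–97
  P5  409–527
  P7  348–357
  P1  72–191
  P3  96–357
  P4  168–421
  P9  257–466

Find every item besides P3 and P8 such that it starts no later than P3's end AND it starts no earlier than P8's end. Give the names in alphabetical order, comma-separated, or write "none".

Conditions: its start is no later than P3's end (X.start <= 357) AND its start is no earlier than P8's end (X.start >= 132).
P1: start 72 <= 357? ✓; start 72 >= 132? ✗ → no.
P2: start 6 <= 357? ✓; start 6 >= 132? ✗ → no.
P4: start 168 <= 357? ✓; start 168 >= 132? ✓ → yes.
P5: start 409 <= 357? ✗; start 409 >= 132? ✓ → no.
P6: start 407 <= 357? ✗; start 407 >= 132? ✓ → no.
P7: start 348 <= 357? ✓; start 348 >= 132? ✓ → yes.
P9: start 257 <= 357? ✓; start 257 >= 132? ✓ → yes.
Result: P4, P7, P9.

P4, P7, P9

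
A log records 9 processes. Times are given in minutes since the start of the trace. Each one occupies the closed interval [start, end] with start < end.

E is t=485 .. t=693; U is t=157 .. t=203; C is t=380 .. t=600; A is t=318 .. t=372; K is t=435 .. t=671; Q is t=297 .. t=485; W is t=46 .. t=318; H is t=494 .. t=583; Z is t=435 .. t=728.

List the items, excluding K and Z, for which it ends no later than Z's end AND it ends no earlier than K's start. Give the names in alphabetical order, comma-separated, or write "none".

Conditions: its end is no later than Z's end (X.end <= t=728) AND its end is no earlier than K's start (X.end >= t=435).
A: end t=372 <= t=728? ✓; end t=372 >= t=435? ✗ → no.
C: end t=600 <= t=728? ✓; end t=600 >= t=435? ✓ → yes.
E: end t=693 <= t=728? ✓; end t=693 >= t=435? ✓ → yes.
H: end t=583 <= t=728? ✓; end t=583 >= t=435? ✓ → yes.
Q: end t=485 <= t=728? ✓; end t=485 >= t=435? ✓ → yes.
U: end t=203 <= t=728? ✓; end t=203 >= t=435? ✗ → no.
W: end t=318 <= t=728? ✓; end t=318 >= t=435? ✗ → no.
Result: C, E, H, Q.

C, E, H, Q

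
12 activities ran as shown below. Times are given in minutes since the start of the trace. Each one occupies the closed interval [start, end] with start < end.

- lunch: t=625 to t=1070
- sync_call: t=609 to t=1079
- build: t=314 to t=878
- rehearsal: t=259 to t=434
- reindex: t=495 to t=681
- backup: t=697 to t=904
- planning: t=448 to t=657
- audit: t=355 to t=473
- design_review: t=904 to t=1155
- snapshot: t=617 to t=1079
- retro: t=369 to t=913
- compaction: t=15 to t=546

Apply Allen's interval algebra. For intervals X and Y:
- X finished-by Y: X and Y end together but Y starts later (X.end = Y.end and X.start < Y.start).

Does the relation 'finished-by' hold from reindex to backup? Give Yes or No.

No

reindex = [t=495, t=681], backup = [t=697, t=904].
Actual relation of reindex to backup: before.
Asked whether 'finished-by' holds → No.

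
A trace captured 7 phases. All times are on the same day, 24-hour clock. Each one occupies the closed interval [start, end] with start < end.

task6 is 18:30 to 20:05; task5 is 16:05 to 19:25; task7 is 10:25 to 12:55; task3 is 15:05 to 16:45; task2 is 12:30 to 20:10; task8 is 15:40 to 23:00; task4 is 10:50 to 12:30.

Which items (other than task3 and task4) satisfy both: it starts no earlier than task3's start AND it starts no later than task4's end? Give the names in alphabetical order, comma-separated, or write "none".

Conditions: its start is no earlier than task3's start (X.start >= 15:05) AND its start is no later than task4's end (X.start <= 12:30).
task2: start 12:30 >= 15:05? ✗; start 12:30 <= 12:30? ✓ → no.
task5: start 16:05 >= 15:05? ✓; start 16:05 <= 12:30? ✗ → no.
task6: start 18:30 >= 15:05? ✓; start 18:30 <= 12:30? ✗ → no.
task7: start 10:25 >= 15:05? ✗; start 10:25 <= 12:30? ✓ → no.
task8: start 15:40 >= 15:05? ✓; start 15:40 <= 12:30? ✗ → no.
Result: none.

none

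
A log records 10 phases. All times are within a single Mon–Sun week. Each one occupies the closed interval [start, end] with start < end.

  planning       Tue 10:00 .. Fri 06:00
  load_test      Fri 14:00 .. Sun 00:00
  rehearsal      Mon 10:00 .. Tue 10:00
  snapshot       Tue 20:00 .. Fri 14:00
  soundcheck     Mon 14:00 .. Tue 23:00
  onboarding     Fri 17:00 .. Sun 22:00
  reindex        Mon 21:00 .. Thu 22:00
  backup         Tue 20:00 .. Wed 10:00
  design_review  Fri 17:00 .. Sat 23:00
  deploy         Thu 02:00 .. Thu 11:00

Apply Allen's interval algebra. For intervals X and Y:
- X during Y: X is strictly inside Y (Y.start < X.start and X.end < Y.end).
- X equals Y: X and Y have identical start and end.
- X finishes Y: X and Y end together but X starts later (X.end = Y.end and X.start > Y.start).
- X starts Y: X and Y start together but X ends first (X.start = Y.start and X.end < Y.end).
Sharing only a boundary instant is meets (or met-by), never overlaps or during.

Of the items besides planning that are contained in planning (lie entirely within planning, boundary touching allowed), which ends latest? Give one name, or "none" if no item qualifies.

deploy

Target planning = [Tue 10:00, Fri 06:00].
backup [Tue 20:00, Wed 10:00] → during → candidate.
deploy [Thu 02:00, Thu 11:00] → during → candidate.
design_review [Fri 17:00, Sat 23:00] → after → excluded.
load_test [Fri 14:00, Sun 00:00] → after → excluded.
onboarding [Fri 17:00, Sun 22:00] → after → excluded.
rehearsal [Mon 10:00, Tue 10:00] → meets → excluded.
reindex [Mon 21:00, Thu 22:00] → overlaps → excluded.
snapshot [Tue 20:00, Fri 14:00] → overlapped-by → excluded.
soundcheck [Mon 14:00, Tue 23:00] → overlaps → excluded.
Among candidates, latest end is Thu 11:00 → deploy.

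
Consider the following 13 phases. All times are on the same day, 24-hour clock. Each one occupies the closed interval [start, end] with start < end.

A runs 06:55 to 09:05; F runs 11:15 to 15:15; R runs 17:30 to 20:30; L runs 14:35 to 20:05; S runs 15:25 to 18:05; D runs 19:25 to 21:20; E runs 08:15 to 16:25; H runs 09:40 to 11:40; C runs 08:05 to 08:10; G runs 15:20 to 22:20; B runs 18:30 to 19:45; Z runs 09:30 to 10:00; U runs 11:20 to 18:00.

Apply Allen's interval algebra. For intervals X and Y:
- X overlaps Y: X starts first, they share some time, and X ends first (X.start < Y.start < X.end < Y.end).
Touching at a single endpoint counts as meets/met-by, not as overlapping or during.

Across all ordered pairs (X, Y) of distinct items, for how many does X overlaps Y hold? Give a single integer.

20

Checking all 156 ordered pairs for relation 'overlaps'; matching pairs in alphabetical order:
(A, E): A overlaps E ✓
(B, D): B overlaps D ✓
(E, G): E overlaps G ✓
(E, L): E overlaps L ✓
(E, S): E overlaps S ✓
(E, U): E overlaps U ✓
(F, L): F overlaps L ✓
(F, U): F overlaps U ✓
(H, F): H overlaps F ✓
(H, U): H overlaps U ✓
(L, D): L overlaps D ✓
(L, G): L overlaps G ✓
(L, R): L overlaps R ✓
(R, D): R overlaps D ✓
(S, R): S overlaps R ✓
(U, G): U overlaps G ✓
(U, L): U overlaps L ✓
(U, R): U overlaps R ✓
(U, S): U overlaps S ✓
(Z, H): Z overlaps H ✓
Count: 20.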